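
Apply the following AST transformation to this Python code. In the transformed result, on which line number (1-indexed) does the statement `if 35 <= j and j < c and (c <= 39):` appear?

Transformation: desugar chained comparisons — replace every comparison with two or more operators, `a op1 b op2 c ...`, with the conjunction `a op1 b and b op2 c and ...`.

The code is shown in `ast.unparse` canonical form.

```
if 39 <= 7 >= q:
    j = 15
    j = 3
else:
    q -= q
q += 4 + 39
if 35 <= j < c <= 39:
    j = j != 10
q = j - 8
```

Transformed code:
if 39 <= 7 and 7 >= q:
    j = 15
    j = 3
else:
    q -= q
q += 4 + 39
if 35 <= j and j < c and (c <= 39):
    j = j != 10
q = j - 8

7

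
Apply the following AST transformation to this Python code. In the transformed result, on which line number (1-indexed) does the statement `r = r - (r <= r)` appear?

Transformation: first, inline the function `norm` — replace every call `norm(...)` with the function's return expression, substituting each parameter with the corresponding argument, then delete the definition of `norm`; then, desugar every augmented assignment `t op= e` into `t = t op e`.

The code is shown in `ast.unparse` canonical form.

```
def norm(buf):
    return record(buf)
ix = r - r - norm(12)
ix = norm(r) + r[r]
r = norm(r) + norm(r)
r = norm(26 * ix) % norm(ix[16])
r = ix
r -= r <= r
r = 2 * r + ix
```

Transformed code:
ix = r - r - record(12)
ix = record(r) + r[r]
r = record(r) + record(r)
r = record(26 * ix) % record(ix[16])
r = ix
r = r - (r <= r)
r = 2 * r + ix

6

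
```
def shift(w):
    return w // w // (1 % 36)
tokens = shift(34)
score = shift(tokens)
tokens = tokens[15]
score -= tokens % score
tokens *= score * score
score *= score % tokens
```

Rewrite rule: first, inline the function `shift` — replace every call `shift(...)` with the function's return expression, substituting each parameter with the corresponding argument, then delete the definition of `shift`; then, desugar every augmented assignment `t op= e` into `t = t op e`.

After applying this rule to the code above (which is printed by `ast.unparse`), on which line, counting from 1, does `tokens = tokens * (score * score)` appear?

Transformed code:
tokens = 34 // 34 // (1 % 36)
score = tokens // tokens // (1 % 36)
tokens = tokens[15]
score = score - tokens % score
tokens = tokens * (score * score)
score = score * (score % tokens)

5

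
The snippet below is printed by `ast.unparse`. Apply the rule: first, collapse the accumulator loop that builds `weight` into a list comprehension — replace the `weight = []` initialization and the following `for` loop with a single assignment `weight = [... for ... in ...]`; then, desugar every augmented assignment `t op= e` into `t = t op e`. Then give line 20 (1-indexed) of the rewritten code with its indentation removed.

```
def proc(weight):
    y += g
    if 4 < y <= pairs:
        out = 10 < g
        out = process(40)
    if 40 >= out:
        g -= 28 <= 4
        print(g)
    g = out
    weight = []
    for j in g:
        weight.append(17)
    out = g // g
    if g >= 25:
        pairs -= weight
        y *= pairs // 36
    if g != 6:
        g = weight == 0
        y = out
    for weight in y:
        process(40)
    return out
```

return out

Transformed code:
def proc(weight):
    y = y + g
    if 4 < y <= pairs:
        out = 10 < g
        out = process(40)
    if 40 >= out:
        g = g - (28 <= 4)
        print(g)
    g = out
    weight = [17 for j in g]
    out = g // g
    if g >= 25:
        pairs = pairs - weight
        y = y * (pairs // 36)
    if g != 6:
        g = weight == 0
        y = out
    for weight in y:
        process(40)
    return out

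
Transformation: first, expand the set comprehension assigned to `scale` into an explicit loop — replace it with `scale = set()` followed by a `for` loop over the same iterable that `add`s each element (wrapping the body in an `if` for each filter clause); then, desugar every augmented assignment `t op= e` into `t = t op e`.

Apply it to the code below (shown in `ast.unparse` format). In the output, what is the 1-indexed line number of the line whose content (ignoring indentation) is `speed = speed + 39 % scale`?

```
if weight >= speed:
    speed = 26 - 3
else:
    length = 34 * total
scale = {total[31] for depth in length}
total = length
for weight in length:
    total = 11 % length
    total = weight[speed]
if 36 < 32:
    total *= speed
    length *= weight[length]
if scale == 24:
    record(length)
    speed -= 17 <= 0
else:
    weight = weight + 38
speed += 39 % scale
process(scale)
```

Transformed code:
if weight >= speed:
    speed = 26 - 3
else:
    length = 34 * total
scale = set()
for depth in length:
    scale.add(total[31])
total = length
for weight in length:
    total = 11 % length
    total = weight[speed]
if 36 < 32:
    total = total * speed
    length = length * weight[length]
if scale == 24:
    record(length)
    speed = speed - (17 <= 0)
else:
    weight = weight + 38
speed = speed + 39 % scale
process(scale)

20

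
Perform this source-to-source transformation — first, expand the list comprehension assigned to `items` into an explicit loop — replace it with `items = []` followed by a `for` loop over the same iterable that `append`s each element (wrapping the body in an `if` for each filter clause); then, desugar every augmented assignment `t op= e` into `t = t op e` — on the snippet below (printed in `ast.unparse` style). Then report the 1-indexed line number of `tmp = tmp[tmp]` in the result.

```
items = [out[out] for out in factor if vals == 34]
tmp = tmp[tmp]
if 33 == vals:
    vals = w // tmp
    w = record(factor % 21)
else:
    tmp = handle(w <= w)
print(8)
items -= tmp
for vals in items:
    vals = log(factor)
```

5

Transformed code:
items = []
for out in factor:
    if vals == 34:
        items.append(out[out])
tmp = tmp[tmp]
if 33 == vals:
    vals = w // tmp
    w = record(factor % 21)
else:
    tmp = handle(w <= w)
print(8)
items = items - tmp
for vals in items:
    vals = log(factor)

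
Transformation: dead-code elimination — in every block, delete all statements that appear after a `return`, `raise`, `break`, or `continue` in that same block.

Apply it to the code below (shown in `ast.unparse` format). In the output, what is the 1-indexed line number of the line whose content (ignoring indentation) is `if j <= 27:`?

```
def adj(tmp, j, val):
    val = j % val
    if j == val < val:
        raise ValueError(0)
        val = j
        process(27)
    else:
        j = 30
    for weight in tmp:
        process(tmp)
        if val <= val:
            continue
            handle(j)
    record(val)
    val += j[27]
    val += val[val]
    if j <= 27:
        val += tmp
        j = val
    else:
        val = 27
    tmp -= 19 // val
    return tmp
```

14

Transformed code:
def adj(tmp, j, val):
    val = j % val
    if j == val < val:
        raise ValueError(0)
    else:
        j = 30
    for weight in tmp:
        process(tmp)
        if val <= val:
            continue
    record(val)
    val += j[27]
    val += val[val]
    if j <= 27:
        val += tmp
        j = val
    else:
        val = 27
    tmp -= 19 // val
    return tmp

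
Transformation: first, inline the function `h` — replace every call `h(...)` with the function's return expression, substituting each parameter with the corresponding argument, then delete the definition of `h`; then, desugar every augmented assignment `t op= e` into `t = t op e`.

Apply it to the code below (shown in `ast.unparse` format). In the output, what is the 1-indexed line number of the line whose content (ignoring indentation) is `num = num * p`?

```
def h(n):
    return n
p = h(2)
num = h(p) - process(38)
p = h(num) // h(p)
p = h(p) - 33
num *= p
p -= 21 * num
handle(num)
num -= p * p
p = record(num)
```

5

Transformed code:
p = 2
num = p - process(38)
p = num // p
p = p - 33
num = num * p
p = p - 21 * num
handle(num)
num = num - p * p
p = record(num)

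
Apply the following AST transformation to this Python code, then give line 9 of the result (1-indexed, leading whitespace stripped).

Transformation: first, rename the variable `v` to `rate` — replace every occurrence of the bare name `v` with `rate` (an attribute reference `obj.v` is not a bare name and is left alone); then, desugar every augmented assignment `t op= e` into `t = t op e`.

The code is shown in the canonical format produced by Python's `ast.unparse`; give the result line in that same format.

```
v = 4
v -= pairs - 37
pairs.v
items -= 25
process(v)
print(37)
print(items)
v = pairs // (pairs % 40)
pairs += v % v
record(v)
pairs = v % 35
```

pairs = pairs + rate % rate

Transformed code:
rate = 4
rate = rate - (pairs - 37)
pairs.v
items = items - 25
process(rate)
print(37)
print(items)
rate = pairs // (pairs % 40)
pairs = pairs + rate % rate
record(rate)
pairs = rate % 35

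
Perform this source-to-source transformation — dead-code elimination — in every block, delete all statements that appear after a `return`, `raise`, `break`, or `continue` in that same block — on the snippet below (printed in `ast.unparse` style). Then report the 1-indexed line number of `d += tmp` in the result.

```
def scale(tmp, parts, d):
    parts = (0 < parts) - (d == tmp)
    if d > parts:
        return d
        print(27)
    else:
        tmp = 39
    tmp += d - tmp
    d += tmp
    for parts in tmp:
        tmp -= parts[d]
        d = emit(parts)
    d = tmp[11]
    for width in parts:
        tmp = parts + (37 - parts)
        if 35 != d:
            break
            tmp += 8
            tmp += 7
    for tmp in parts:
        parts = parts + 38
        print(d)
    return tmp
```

8

Transformed code:
def scale(tmp, parts, d):
    parts = (0 < parts) - (d == tmp)
    if d > parts:
        return d
    else:
        tmp = 39
    tmp += d - tmp
    d += tmp
    for parts in tmp:
        tmp -= parts[d]
        d = emit(parts)
    d = tmp[11]
    for width in parts:
        tmp = parts + (37 - parts)
        if 35 != d:
            break
    for tmp in parts:
        parts = parts + 38
        print(d)
    return tmp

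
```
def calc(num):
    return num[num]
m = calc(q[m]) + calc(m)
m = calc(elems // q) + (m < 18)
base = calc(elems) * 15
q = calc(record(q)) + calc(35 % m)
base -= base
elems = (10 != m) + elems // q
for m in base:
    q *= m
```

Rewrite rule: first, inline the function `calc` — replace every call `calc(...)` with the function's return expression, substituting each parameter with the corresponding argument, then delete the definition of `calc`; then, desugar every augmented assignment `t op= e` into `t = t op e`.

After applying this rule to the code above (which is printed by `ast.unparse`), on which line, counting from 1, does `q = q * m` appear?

Transformed code:
m = q[m][q[m]] + m[m]
m = (elems // q)[elems // q] + (m < 18)
base = elems[elems] * 15
q = record(q)[record(q)] + (35 % m)[35 % m]
base = base - base
elems = (10 != m) + elems // q
for m in base:
    q = q * m

8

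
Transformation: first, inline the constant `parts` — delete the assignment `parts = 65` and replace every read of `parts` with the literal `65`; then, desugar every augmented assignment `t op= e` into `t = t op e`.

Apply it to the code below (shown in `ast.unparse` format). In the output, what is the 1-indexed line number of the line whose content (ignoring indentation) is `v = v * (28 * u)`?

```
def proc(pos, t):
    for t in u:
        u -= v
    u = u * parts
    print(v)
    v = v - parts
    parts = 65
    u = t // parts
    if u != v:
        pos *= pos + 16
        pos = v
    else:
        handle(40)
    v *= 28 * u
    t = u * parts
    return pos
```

Transformed code:
def proc(pos, t):
    for t in u:
        u = u - v
    u = u * 65
    print(v)
    v = v - 65
    u = t // 65
    if u != v:
        pos = pos * (pos + 16)
        pos = v
    else:
        handle(40)
    v = v * (28 * u)
    t = u * 65
    return pos

13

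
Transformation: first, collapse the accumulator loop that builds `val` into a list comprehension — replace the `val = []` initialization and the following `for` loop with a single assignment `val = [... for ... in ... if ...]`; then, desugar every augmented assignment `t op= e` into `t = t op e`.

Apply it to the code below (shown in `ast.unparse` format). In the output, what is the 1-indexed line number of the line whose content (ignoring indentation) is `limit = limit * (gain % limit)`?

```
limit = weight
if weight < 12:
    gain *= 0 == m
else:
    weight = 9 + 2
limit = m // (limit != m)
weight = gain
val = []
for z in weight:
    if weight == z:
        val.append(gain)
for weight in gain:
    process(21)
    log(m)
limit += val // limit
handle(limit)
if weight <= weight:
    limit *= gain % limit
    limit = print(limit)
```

15

Transformed code:
limit = weight
if weight < 12:
    gain = gain * (0 == m)
else:
    weight = 9 + 2
limit = m // (limit != m)
weight = gain
val = [gain for z in weight if weight == z]
for weight in gain:
    process(21)
    log(m)
limit = limit + val // limit
handle(limit)
if weight <= weight:
    limit = limit * (gain % limit)
    limit = print(limit)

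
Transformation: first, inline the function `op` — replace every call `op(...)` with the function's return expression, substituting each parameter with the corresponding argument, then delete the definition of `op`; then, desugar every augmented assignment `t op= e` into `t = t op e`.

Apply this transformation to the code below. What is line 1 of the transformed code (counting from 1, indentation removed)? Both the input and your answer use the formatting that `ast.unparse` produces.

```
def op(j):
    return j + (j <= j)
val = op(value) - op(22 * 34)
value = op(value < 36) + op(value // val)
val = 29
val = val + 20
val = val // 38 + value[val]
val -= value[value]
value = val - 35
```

val = value + (value <= value) - (22 * 34 + (22 * 34 <= 22 * 34))

Transformed code:
val = value + (value <= value) - (22 * 34 + (22 * 34 <= 22 * 34))
value = (value < 36) + ((value < 36) <= (value < 36)) + (value // val + (value // val <= value // val))
val = 29
val = val + 20
val = val // 38 + value[val]
val = val - value[value]
value = val - 35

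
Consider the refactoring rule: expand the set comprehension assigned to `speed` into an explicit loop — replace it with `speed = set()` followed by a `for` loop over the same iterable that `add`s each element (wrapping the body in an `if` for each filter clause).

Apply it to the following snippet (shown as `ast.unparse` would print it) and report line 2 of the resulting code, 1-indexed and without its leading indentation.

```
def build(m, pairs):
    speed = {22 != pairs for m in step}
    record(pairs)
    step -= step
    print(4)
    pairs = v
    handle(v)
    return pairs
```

Transformed code:
def build(m, pairs):
    speed = set()
    for m in step:
        speed.add(22 != pairs)
    record(pairs)
    step -= step
    print(4)
    pairs = v
    handle(v)
    return pairs

speed = set()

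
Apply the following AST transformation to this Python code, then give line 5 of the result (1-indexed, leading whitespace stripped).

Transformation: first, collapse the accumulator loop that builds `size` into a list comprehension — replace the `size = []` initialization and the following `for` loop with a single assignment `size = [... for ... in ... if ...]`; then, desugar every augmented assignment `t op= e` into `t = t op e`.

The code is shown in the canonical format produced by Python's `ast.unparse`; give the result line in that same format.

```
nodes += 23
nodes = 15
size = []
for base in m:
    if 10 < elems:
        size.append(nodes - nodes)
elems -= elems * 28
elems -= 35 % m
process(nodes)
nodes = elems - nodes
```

Transformed code:
nodes = nodes + 23
nodes = 15
size = [nodes - nodes for base in m if 10 < elems]
elems = elems - elems * 28
elems = elems - 35 % m
process(nodes)
nodes = elems - nodes

elems = elems - 35 % m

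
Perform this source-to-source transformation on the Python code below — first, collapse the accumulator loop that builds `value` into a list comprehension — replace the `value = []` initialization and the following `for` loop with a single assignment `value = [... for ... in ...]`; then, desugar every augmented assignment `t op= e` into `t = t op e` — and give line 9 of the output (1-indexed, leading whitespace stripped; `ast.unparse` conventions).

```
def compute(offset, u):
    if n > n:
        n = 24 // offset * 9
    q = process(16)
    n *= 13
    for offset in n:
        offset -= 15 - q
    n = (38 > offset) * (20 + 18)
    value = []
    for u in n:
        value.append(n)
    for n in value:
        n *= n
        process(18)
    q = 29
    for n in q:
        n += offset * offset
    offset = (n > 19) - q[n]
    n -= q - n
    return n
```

value = [n for u in n]

Transformed code:
def compute(offset, u):
    if n > n:
        n = 24 // offset * 9
    q = process(16)
    n = n * 13
    for offset in n:
        offset = offset - (15 - q)
    n = (38 > offset) * (20 + 18)
    value = [n for u in n]
    for n in value:
        n = n * n
        process(18)
    q = 29
    for n in q:
        n = n + offset * offset
    offset = (n > 19) - q[n]
    n = n - (q - n)
    return n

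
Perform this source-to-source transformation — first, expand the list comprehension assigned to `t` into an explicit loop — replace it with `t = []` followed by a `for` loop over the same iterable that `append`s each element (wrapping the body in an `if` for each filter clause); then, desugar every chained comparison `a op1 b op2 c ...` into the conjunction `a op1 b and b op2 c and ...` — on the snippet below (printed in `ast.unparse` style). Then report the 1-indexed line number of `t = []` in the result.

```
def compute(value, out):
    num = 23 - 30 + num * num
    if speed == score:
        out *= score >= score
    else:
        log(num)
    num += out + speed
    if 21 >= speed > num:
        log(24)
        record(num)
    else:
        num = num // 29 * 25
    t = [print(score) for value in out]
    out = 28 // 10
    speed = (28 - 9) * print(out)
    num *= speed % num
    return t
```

13

Transformed code:
def compute(value, out):
    num = 23 - 30 + num * num
    if speed == score:
        out *= score >= score
    else:
        log(num)
    num += out + speed
    if 21 >= speed and speed > num:
        log(24)
        record(num)
    else:
        num = num // 29 * 25
    t = []
    for value in out:
        t.append(print(score))
    out = 28 // 10
    speed = (28 - 9) * print(out)
    num *= speed % num
    return t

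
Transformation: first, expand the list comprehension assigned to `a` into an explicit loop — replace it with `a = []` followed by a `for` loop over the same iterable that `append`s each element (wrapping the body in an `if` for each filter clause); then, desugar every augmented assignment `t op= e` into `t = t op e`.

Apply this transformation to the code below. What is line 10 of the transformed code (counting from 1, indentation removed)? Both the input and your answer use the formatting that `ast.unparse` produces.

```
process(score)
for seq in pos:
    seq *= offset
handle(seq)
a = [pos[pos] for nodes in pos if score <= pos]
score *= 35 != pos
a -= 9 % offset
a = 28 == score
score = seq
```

Transformed code:
process(score)
for seq in pos:
    seq = seq * offset
handle(seq)
a = []
for nodes in pos:
    if score <= pos:
        a.append(pos[pos])
score = score * (35 != pos)
a = a - 9 % offset
a = 28 == score
score = seq

a = a - 9 % offset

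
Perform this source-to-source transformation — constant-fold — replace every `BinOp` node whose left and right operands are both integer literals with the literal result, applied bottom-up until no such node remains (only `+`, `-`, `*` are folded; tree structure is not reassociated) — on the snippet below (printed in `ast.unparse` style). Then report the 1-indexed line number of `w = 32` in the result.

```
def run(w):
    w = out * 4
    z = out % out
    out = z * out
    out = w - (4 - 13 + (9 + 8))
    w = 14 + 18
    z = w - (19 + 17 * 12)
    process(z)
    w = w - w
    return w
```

6

Transformed code:
def run(w):
    w = out * 4
    z = out % out
    out = z * out
    out = w - 8
    w = 32
    z = w - 223
    process(z)
    w = w - w
    return w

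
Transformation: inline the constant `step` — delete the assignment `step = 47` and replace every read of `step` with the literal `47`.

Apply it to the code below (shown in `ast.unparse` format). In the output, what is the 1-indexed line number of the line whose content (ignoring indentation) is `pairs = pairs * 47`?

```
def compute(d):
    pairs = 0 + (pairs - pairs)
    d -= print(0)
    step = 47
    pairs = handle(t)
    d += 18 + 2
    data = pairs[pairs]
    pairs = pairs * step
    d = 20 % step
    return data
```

7

Transformed code:
def compute(d):
    pairs = 0 + (pairs - pairs)
    d -= print(0)
    pairs = handle(t)
    d += 18 + 2
    data = pairs[pairs]
    pairs = pairs * 47
    d = 20 % 47
    return data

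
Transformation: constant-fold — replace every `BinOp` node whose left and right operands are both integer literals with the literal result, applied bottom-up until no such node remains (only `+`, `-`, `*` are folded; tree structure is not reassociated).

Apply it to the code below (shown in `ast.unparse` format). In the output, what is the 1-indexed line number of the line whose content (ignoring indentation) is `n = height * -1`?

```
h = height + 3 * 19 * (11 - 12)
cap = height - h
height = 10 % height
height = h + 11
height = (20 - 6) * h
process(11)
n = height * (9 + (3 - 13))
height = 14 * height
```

Transformed code:
h = height + -57
cap = height - h
height = 10 % height
height = h + 11
height = 14 * h
process(11)
n = height * -1
height = 14 * height

7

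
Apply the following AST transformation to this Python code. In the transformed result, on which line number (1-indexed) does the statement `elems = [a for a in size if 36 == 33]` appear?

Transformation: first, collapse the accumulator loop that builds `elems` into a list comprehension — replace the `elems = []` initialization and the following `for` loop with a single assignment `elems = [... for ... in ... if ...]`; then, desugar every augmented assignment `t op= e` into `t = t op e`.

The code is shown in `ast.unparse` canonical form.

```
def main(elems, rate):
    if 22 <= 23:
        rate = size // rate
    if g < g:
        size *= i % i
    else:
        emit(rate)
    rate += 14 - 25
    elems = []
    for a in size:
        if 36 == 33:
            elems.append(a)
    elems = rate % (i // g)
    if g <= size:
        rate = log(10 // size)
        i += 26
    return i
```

9

Transformed code:
def main(elems, rate):
    if 22 <= 23:
        rate = size // rate
    if g < g:
        size = size * (i % i)
    else:
        emit(rate)
    rate = rate + (14 - 25)
    elems = [a for a in size if 36 == 33]
    elems = rate % (i // g)
    if g <= size:
        rate = log(10 // size)
        i = i + 26
    return i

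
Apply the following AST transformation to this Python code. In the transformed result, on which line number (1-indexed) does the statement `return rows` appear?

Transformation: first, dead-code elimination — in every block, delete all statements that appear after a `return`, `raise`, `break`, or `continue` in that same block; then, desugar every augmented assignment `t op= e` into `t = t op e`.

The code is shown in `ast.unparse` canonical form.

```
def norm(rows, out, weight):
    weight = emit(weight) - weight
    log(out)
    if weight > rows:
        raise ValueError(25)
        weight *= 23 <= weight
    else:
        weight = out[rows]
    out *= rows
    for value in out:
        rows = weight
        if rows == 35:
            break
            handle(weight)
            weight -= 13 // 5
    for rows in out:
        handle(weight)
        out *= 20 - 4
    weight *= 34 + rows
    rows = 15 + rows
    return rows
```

Transformed code:
def norm(rows, out, weight):
    weight = emit(weight) - weight
    log(out)
    if weight > rows:
        raise ValueError(25)
    else:
        weight = out[rows]
    out = out * rows
    for value in out:
        rows = weight
        if rows == 35:
            break
    for rows in out:
        handle(weight)
        out = out * (20 - 4)
    weight = weight * (34 + rows)
    rows = 15 + rows
    return rows

18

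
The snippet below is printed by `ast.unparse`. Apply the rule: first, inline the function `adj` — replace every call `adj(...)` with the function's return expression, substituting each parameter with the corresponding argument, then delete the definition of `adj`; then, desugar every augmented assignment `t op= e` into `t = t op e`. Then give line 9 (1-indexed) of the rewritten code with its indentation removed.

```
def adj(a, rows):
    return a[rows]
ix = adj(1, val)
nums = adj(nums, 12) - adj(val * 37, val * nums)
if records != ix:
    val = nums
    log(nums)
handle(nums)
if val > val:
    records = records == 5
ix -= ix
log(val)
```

ix = ix - ix

Transformed code:
ix = 1[val]
nums = nums[12] - (val * 37)[val * nums]
if records != ix:
    val = nums
    log(nums)
handle(nums)
if val > val:
    records = records == 5
ix = ix - ix
log(val)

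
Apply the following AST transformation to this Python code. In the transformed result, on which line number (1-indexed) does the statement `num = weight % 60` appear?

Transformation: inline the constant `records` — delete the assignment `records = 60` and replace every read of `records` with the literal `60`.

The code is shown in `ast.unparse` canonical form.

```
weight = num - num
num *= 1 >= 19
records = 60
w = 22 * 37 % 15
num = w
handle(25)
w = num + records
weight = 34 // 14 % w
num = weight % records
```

Transformed code:
weight = num - num
num *= 1 >= 19
w = 22 * 37 % 15
num = w
handle(25)
w = num + 60
weight = 34 // 14 % w
num = weight % 60

8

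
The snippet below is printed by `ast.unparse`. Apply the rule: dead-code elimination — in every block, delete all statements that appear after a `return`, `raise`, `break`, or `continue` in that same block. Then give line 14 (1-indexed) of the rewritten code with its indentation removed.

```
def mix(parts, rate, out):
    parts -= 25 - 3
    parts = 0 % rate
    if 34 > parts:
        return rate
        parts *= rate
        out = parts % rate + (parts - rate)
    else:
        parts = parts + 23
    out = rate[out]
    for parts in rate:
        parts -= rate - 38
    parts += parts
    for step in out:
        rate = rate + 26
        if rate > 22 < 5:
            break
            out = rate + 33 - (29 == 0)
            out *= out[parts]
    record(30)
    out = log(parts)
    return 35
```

Transformed code:
def mix(parts, rate, out):
    parts -= 25 - 3
    parts = 0 % rate
    if 34 > parts:
        return rate
    else:
        parts = parts + 23
    out = rate[out]
    for parts in rate:
        parts -= rate - 38
    parts += parts
    for step in out:
        rate = rate + 26
        if rate > 22 < 5:
            break
    record(30)
    out = log(parts)
    return 35

if rate > 22 < 5:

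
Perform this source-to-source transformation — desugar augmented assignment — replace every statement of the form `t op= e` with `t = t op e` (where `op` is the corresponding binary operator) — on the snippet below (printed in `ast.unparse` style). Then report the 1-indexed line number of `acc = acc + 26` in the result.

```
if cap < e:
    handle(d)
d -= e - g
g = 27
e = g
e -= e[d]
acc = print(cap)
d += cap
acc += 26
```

9

Transformed code:
if cap < e:
    handle(d)
d = d - (e - g)
g = 27
e = g
e = e - e[d]
acc = print(cap)
d = d + cap
acc = acc + 26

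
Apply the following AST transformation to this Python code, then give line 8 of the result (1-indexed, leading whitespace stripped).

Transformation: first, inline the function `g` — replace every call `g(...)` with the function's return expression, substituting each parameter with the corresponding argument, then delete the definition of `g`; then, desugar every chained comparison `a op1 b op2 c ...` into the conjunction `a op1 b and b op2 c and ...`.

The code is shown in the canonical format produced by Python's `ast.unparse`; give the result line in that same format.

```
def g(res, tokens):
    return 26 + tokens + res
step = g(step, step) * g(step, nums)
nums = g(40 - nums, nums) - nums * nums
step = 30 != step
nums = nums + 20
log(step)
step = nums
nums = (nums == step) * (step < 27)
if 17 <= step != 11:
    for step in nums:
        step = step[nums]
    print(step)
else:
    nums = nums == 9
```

if 17 <= step and step != 11:

Transformed code:
step = (26 + step + step) * (26 + nums + step)
nums = 26 + nums + (40 - nums) - nums * nums
step = 30 != step
nums = nums + 20
log(step)
step = nums
nums = (nums == step) * (step < 27)
if 17 <= step and step != 11:
    for step in nums:
        step = step[nums]
    print(step)
else:
    nums = nums == 9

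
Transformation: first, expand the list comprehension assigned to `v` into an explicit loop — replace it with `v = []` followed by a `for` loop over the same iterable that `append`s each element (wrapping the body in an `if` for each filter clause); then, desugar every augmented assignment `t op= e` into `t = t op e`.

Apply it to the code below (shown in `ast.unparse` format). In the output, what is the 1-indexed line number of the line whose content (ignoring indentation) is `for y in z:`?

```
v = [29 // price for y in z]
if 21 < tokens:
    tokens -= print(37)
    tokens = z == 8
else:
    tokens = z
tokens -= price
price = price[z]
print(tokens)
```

2

Transformed code:
v = []
for y in z:
    v.append(29 // price)
if 21 < tokens:
    tokens = tokens - print(37)
    tokens = z == 8
else:
    tokens = z
tokens = tokens - price
price = price[z]
print(tokens)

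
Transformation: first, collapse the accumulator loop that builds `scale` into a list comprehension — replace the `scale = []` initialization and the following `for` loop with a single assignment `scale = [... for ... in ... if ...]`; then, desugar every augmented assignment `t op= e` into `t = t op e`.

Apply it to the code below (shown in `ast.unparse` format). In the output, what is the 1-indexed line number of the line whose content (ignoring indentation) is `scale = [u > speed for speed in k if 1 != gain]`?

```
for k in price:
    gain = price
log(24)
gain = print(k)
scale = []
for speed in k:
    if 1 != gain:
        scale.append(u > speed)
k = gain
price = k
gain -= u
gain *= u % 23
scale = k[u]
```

5

Transformed code:
for k in price:
    gain = price
log(24)
gain = print(k)
scale = [u > speed for speed in k if 1 != gain]
k = gain
price = k
gain = gain - u
gain = gain * (u % 23)
scale = k[u]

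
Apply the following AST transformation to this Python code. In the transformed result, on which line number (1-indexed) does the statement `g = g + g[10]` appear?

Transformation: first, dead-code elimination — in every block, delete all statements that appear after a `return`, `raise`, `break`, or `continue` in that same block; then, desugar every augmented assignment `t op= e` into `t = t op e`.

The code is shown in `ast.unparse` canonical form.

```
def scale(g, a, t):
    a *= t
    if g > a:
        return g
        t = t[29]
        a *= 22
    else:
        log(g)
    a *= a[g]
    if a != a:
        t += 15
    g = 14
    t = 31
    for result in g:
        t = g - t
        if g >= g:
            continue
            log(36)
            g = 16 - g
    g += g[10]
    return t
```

Transformed code:
def scale(g, a, t):
    a = a * t
    if g > a:
        return g
    else:
        log(g)
    a = a * a[g]
    if a != a:
        t = t + 15
    g = 14
    t = 31
    for result in g:
        t = g - t
        if g >= g:
            continue
    g = g + g[10]
    return t

16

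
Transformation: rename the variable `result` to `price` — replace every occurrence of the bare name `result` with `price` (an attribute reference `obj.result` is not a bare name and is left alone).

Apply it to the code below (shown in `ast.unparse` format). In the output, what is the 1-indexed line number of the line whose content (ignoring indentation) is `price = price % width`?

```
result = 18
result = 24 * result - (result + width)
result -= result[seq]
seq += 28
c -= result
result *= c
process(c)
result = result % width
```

Transformed code:
price = 18
price = 24 * price - (price + width)
price -= price[seq]
seq += 28
c -= price
price *= c
process(c)
price = price % width

8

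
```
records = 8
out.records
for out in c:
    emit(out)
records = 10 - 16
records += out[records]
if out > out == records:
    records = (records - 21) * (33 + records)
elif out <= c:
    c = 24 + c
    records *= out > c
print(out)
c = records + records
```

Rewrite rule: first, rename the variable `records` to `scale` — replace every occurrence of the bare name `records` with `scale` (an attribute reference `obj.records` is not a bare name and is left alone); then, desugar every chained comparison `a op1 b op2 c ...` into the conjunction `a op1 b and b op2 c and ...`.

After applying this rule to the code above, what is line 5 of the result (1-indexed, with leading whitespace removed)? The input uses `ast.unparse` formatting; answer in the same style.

scale = 10 - 16

Transformed code:
scale = 8
out.records
for out in c:
    emit(out)
scale = 10 - 16
scale += out[scale]
if out > out and out == scale:
    scale = (scale - 21) * (33 + scale)
elif out <= c:
    c = 24 + c
    scale *= out > c
print(out)
c = scale + scale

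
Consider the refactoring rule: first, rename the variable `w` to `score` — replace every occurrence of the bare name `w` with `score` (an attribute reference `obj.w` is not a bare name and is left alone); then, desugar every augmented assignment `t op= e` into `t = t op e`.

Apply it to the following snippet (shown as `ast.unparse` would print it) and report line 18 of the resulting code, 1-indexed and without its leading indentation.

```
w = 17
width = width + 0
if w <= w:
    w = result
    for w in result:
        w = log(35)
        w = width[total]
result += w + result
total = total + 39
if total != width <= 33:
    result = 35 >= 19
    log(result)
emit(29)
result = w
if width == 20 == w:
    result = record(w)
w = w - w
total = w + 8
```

total = score + 8

Transformed code:
score = 17
width = width + 0
if score <= score:
    score = result
    for score in result:
        score = log(35)
        score = width[total]
result = result + (score + result)
total = total + 39
if total != width <= 33:
    result = 35 >= 19
    log(result)
emit(29)
result = score
if width == 20 == score:
    result = record(score)
score = score - score
total = score + 8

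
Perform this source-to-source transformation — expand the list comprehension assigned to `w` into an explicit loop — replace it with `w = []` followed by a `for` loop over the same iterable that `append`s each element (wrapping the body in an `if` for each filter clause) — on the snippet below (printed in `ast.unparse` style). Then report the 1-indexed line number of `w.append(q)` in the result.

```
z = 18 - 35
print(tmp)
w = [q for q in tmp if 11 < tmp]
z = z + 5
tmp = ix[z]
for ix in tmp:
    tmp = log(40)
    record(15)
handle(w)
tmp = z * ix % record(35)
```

Transformed code:
z = 18 - 35
print(tmp)
w = []
for q in tmp:
    if 11 < tmp:
        w.append(q)
z = z + 5
tmp = ix[z]
for ix in tmp:
    tmp = log(40)
    record(15)
handle(w)
tmp = z * ix % record(35)

6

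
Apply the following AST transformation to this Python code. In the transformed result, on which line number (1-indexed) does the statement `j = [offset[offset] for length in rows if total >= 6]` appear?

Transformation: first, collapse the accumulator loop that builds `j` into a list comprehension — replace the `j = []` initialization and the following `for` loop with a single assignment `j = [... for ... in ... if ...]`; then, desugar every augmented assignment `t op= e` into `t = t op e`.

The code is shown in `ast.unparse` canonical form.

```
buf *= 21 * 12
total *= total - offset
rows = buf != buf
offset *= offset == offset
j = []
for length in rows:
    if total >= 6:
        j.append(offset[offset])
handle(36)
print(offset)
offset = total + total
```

5

Transformed code:
buf = buf * (21 * 12)
total = total * (total - offset)
rows = buf != buf
offset = offset * (offset == offset)
j = [offset[offset] for length in rows if total >= 6]
handle(36)
print(offset)
offset = total + total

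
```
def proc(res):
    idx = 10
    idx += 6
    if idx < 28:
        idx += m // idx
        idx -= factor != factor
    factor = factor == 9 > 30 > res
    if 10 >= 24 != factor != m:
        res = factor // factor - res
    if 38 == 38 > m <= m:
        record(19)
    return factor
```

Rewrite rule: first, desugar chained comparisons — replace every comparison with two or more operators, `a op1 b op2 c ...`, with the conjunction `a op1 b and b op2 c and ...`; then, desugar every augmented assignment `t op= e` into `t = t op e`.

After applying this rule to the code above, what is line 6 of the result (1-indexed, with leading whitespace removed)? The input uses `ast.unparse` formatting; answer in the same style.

idx = idx - (factor != factor)

Transformed code:
def proc(res):
    idx = 10
    idx = idx + 6
    if idx < 28:
        idx = idx + m // idx
        idx = idx - (factor != factor)
    factor = factor == 9 and 9 > 30 and (30 > res)
    if 10 >= 24 and 24 != factor and (factor != m):
        res = factor // factor - res
    if 38 == 38 and 38 > m and (m <= m):
        record(19)
    return factor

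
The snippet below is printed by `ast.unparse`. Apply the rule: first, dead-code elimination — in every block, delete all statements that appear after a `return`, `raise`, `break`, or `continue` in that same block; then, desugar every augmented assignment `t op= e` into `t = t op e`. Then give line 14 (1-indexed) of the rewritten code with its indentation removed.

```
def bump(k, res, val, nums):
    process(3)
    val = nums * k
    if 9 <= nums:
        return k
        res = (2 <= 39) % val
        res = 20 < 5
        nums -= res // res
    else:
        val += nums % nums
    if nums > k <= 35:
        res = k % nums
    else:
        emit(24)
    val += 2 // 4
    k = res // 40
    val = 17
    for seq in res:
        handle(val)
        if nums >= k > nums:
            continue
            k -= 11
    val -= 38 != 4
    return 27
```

val = 17

Transformed code:
def bump(k, res, val, nums):
    process(3)
    val = nums * k
    if 9 <= nums:
        return k
    else:
        val = val + nums % nums
    if nums > k <= 35:
        res = k % nums
    else:
        emit(24)
    val = val + 2 // 4
    k = res // 40
    val = 17
    for seq in res:
        handle(val)
        if nums >= k > nums:
            continue
    val = val - (38 != 4)
    return 27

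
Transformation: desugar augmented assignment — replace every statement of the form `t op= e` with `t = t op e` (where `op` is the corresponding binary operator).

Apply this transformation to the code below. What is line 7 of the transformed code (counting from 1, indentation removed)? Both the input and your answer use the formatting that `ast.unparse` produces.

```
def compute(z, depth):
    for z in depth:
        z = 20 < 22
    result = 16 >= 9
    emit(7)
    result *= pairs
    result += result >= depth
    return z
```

Transformed code:
def compute(z, depth):
    for z in depth:
        z = 20 < 22
    result = 16 >= 9
    emit(7)
    result = result * pairs
    result = result + (result >= depth)
    return z

result = result + (result >= depth)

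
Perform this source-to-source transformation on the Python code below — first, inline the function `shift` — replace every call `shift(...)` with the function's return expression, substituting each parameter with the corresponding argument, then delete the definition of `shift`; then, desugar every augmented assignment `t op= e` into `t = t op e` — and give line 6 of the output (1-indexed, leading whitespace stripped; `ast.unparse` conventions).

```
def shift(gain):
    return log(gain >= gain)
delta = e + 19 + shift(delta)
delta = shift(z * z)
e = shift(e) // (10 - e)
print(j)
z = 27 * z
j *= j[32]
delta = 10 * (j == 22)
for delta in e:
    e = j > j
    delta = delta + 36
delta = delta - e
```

Transformed code:
delta = e + 19 + log(delta >= delta)
delta = log(z * z >= z * z)
e = log(e >= e) // (10 - e)
print(j)
z = 27 * z
j = j * j[32]
delta = 10 * (j == 22)
for delta in e:
    e = j > j
    delta = delta + 36
delta = delta - e

j = j * j[32]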